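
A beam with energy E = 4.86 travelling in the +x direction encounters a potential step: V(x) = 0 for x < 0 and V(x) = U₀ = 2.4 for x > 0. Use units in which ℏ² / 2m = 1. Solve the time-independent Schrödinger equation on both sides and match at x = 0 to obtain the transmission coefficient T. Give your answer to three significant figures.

On each side the TISE gives plane waves with k = √(2m(E − V))/ℏ: k₁ = √(2·½·4.86) = 2.205, k₂ = √(2·½·2.46) = 1.568.
Matching ψ and ψ′ at x = 0 gives r = (k₁ − k₂)/(k₁ + k₂), so R = r² = 0.02842 and T = 1 − R = 0.9716.

T = 0.972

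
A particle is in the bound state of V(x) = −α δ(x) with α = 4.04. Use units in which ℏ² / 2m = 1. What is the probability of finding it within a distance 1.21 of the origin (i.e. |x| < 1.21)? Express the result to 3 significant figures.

The normalised bound state is ψ = √κ e^{−κ|x|} with κ = mα/ℏ² = 2.020.
P(|x| < d) = ∫_{−d}^{d} κ e^{−2κ|x|} dx = 1 − e^{−2κd} = 1 − e^{−4.888} = 0.9925.

P = 0.992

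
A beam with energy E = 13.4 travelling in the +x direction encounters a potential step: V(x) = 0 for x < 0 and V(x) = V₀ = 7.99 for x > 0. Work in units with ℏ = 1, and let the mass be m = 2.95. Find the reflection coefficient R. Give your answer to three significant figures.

R = 0.0497

On each side the TISE gives plane waves with k = √(2m(E − V))/ℏ: k₁ = √(2·2.95·13.4) = 8.892, k₂ = √(2·2.95·5.41) = 5.650.
Continuity of ψ and ψ′ at the step yields the reflection amplitude r = (k₁ − k₂)/(k₁ + k₂) = 0.2229; thus R = |r|² = 0.04970, T = 0.9503.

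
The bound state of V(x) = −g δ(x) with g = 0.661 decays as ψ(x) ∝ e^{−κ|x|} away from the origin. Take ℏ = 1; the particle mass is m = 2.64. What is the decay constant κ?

κ = 1.75

Integrating the TISE across x = 0 gives the cusp condition ψ'(0⁺) − ψ'(0⁻) = −(2mg/ℏ²)ψ(0).
With ψ ∝ e^{−κ|x|} this yields −2κ = −2mg/ℏ², so κ = mg/ℏ² = 1.745.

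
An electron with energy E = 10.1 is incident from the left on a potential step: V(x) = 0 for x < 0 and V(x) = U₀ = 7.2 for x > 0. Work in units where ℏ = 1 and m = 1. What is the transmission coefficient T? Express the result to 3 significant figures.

On each side the TISE gives plane waves with k = √(2m(E − V))/ℏ: k₁ = √(2·1·10.1) = 4.494, k₂ = √(2·1·2.9) = 2.408.
Matching ψ and ψ′ at x = 0 gives r = (k₁ − k₂)/(k₁ + k₂), so R = r² = 0.09133 and T = 1 − R = 0.9087.

T = 0.909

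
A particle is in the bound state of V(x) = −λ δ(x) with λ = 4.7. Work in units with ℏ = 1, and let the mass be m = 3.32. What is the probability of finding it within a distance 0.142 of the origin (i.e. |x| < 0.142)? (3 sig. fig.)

The normalised bound state is ψ = √κ e^{−κ|x|} with κ = mλ/ℏ² = 15.60.
P(|x| < d) = ∫_{−d}^{d} κ e^{−2κ|x|} dx = 1 − e^{−2κd} = 1 − e^{−4.432} = 0.9881.

P = 0.988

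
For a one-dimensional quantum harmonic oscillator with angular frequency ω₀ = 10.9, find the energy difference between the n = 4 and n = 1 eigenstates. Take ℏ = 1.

E_n = ℏω₀(n + ½), so ΔE = (4 − 1) ℏω₀ = 3 × 10.9 = 32.70.

ΔE = 32.7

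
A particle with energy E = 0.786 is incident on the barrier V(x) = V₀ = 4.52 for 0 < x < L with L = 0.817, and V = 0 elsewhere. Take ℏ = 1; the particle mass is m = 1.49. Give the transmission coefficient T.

T = 0.00986

E < V₀: inside the barrier ψ ∝ e^{±κx} with κ = √(2m(V₀ − E))/ℏ = 3.336.
κL = 2.725, sinh(κL) = 7.598.
Matching ψ, ψ′ at both faces gives T = [1 + V₀² sinh²(κL) / (4E(V₀ − E))]⁻¹ = 1/101.5 = 0.00986.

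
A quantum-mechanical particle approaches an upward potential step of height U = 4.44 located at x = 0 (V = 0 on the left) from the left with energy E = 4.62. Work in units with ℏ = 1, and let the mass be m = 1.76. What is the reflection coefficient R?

On each side the TISE gives plane waves with k = √(2m(E − V))/ℏ: k₁ = √(2·1.76·4.62) = 4.033, k₂ = √(2·1.76·0.18) = 0.7960.
Matching ψ and ψ′ at x = 0 gives r = (k₁ − k₂)/(k₁ + k₂), so R = r² = 0.4493 and T = 1 − R = 0.5507.

R = 0.449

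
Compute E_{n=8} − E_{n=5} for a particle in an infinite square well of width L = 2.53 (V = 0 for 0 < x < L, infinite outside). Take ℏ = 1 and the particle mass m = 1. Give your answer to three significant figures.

E_n = n²π²ℏ²/(2mL²), so ΔE = (8² − 5²) π²ℏ²/(2mL²).
ΔE = 39 × π² / (2 × 1 × 2.53²) = 30.07.

ΔE = 30.1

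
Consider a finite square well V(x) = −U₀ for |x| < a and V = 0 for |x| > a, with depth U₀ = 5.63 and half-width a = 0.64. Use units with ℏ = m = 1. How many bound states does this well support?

Define the well-strength parameter z₀ = (a/ℏ)√(2mU₀) = 0.64 × √(2·1·5.63) = 2.148.
A new bound state (alternating even/odd) appears each time z₀ passes a multiple of π/2, so N = ⌊2z₀/π⌋ + 1 = ⌊1.367⌋ + 1 = 2.

N = 2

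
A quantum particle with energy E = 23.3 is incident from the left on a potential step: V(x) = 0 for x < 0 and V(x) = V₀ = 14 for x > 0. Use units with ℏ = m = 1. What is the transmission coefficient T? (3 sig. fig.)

T = 0.949

The wavenumbers are k₁ = √(2mE)/ℏ = 6.826 on the left and k₂ = √(2m(E − V₀))/ℏ = 4.313 on the right.
Matching ψ and ψ′ at x = 0 gives r = (k₁ − k₂)/(k₁ + k₂), so R = r² = 0.05092 and T = 1 − R = 0.9491.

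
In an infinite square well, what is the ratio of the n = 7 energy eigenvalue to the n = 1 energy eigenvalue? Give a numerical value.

49

Since E_n ∝ n², the ratio is (7/1)² = 49.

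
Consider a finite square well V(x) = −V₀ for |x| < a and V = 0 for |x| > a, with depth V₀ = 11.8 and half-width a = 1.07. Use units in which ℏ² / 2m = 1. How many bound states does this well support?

The dimensionless depth is z₀ = a√(2mV₀)/ℏ = 1.07 × √(11.80) = 3.676.
A new bound state (alternating even/odd) appears each time z₀ passes a multiple of π/2, so N = ⌊2z₀/π⌋ + 1 = ⌊2.340⌋ + 1 = 3.

N = 3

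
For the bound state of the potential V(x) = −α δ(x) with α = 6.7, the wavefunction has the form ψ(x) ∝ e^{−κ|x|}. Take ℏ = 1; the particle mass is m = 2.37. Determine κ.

Integrating the TISE across x = 0 gives the cusp condition ψ'(0⁺) − ψ'(0⁻) = −(2mα/ℏ²)ψ(0).
With ψ ∝ e^{−κ|x|} this yields −2κ = −2mα/ℏ², so κ = mα/ℏ² = 15.88.

κ = 15.9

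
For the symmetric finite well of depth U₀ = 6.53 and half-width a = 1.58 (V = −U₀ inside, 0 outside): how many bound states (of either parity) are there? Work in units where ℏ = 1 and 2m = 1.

The dimensionless depth is z₀ = a√(2mU₀)/ℏ = 1.58 × √(6.530) = 4.038.
The even/odd transcendental equations gain one root per π/2 in z₀, giving N = 1 + ⌊2z₀/π⌋ = 1 + ⌊2.570⌋ = 3.

N = 3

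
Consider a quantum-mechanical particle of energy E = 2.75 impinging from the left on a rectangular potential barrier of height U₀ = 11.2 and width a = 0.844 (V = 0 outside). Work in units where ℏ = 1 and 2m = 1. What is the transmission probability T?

T = 0.0218

E < U₀: inside the barrier ψ ∝ e^{±κx} with κ = √(2m(U₀ − E))/ℏ = 2.907.
κa = 2.453, sinh(κa) = 5.771.
Matching ψ, ψ′ at both faces gives T = [1 + U₀² sinh²(κa) / (4E(U₀ − E))]⁻¹ = 1/45.95 = 0.0218.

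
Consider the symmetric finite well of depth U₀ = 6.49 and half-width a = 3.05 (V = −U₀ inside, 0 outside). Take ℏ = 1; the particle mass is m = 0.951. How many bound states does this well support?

N = 7

The dimensionless depth is z₀ = a√(2mU₀)/ℏ = 3.05 × √(12.34) = 10.72.
A new bound state (alternating even/odd) appears each time z₀ passes a multiple of π/2, so N = ⌊2z₀/π⌋ + 1 = ⌊6.822⌋ + 1 = 7.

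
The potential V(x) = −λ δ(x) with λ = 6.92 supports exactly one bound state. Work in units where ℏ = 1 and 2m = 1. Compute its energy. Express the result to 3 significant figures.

E = -12.0

For x ≠ 0 the bound state is ψ ∝ e^{−κ|x|}; integrating the TISE across the delta gives the cusp condition 2κ = 2mλ/ℏ², so κ = 3.460.
Then E = −ℏ²κ²/(2m) = −mλ²/(2ℏ²) = -11.97.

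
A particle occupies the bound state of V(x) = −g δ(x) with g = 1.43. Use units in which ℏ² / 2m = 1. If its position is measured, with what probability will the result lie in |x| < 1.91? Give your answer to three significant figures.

P = 0.935

The normalised bound state is ψ = √κ e^{−κ|x|} with κ = mg/ℏ² = 0.7150.
P(|x| < d) = ∫_{−d}^{d} κ e^{−2κ|x|} dx = 1 − e^{−2κd} = 1 − e^{−2.731} = 0.9349.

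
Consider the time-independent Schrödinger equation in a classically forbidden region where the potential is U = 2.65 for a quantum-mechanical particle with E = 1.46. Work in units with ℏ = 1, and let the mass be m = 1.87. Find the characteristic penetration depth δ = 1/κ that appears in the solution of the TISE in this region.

Since E < U the TISE in this region is ψ'' = κ²ψ with κ = √(2m(U − E))/ℏ.
κ = √(2 × 1.87 × 1.19) = 2.110. The penetration depth is δ = 1/κ = 0.474.

δ = 0.474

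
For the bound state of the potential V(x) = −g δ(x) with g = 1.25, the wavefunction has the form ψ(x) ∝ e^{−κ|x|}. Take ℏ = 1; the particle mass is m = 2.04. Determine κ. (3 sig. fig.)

κ = 2.55

Integrate −(ℏ²/2m)ψ'' − gδ(x)ψ = Eψ from −ε to +ε: the ψ'' term gives ψ'(0⁺) − ψ'(0⁻) and the δ term gives −(2mg/ℏ²)ψ(0).
With ψ ∝ e^{−κ|x|} this yields −2κ = −2mg/ℏ², so κ = mg/ℏ² = 2.550.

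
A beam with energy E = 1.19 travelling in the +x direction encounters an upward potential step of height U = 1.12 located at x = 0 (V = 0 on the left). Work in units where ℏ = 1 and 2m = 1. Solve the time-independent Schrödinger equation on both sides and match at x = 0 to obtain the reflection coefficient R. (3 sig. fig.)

R = 0.372

On each side the TISE gives plane waves with k = √(2m(E − V))/ℏ: k₁ = √(2·½·1.19) = 1.091, k₂ = √(2·½·0.07) = 0.2646.
Matching ψ and ψ′ at x = 0 gives r = (k₁ − k₂)/(k₁ + k₂), so R = r² = 0.3716 and T = 1 − R = 0.6284.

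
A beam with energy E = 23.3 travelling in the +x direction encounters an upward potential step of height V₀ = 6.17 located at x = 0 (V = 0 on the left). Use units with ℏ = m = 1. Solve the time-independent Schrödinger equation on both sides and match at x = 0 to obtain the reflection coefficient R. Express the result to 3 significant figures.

The wavenumbers are k₁ = √(2mE)/ℏ = 6.826 on the left and k₂ = √(2m(E − V₀))/ℏ = 5.853 on the right.
Continuity of ψ and ψ′ at the step yields the reflection amplitude r = (k₁ − k₂)/(k₁ + k₂) = 0.07675; thus R = |r|² = 0.005891, T = 0.9941.

R = 0.00589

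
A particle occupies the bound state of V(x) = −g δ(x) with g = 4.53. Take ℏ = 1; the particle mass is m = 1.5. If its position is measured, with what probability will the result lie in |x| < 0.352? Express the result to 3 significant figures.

P = 0.992

The normalised bound state is ψ = √κ e^{−κ|x|} with κ = mg/ℏ² = 6.795.
P(|x| < d) = ∫_{−d}^{d} κ e^{−2κ|x|} dx = 1 − e^{−2κd} = 1 − e^{−4.784} = 0.9916.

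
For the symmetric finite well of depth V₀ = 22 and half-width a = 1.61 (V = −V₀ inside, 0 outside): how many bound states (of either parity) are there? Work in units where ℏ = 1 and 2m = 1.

The dimensionless depth is z₀ = a√(2mV₀)/ℏ = 1.61 × √(22.00) = 7.552.
The even/odd transcendental equations gain one root per π/2 in z₀, giving N = 1 + ⌊2z₀/π⌋ = 1 + ⌊4.807⌋ = 5.

N = 5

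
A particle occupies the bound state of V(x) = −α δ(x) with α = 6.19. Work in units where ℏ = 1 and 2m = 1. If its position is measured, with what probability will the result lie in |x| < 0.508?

P = 0.957

The normalised bound state is ψ = √κ e^{−κ|x|} with κ = mα/ℏ² = 3.095.
P(|x| < d) = ∫_{−d}^{d} κ e^{−2κ|x|} dx = 1 − e^{−2κd} = 1 − e^{−3.145} = 0.9569.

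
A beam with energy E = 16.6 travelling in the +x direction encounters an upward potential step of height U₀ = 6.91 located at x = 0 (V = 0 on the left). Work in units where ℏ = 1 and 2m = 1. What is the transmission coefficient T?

T = 0.982

On each side the TISE gives plane waves with k = √(2m(E − V))/ℏ: k₁ = √(2·½·16.6) = 4.074, k₂ = √(2·½·9.69) = 3.113.
Continuity of ψ and ψ′ at the step yields the reflection amplitude r = (k₁ − k₂)/(k₁ + k₂) = 0.1338; thus R = |r|² = 0.01789, T = 0.9821.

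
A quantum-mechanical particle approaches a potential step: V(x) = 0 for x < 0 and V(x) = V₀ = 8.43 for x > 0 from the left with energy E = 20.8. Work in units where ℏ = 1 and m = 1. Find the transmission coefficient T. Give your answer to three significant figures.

On each side the TISE gives plane waves with k = √(2m(E − V))/ℏ: k₁ = √(2·1·20.8) = 6.450, k₂ = √(2·1·12.37) = 4.974.
Continuity of ψ and ψ′ at the step yields the reflection amplitude r = (k₁ − k₂)/(k₁ + k₂) = 0.1292; thus R = |r|² = 0.01669, T = 0.9833.

T = 0.983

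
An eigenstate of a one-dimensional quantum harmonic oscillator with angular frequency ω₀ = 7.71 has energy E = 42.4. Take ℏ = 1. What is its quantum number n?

n = 5

E_n = ℏω₀(n + ½) ⇒ n = E/(ℏω₀) − ½ = 42.4/7.71 − 0.5 = 4.999 → n = 5.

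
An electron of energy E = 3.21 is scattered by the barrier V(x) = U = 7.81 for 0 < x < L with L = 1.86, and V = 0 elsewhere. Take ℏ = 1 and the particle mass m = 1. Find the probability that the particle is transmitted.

Since E < U the interior solution is evanescent with decay constant κ = √(2m(U − E))/ℏ = 3.033.
κL = 5.642, sinh(κL) = 141.0.
The exact tunnelling result is T⁻¹ = 1 + U² sinh²(κL) / [4E(U − E)] = 20520, so T = 0.0000487.

T = 0.0000487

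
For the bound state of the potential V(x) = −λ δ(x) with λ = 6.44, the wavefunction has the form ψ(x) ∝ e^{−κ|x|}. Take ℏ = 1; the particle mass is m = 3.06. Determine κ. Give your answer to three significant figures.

Integrate −(ℏ²/2m)ψ'' − λδ(x)ψ = Eψ from −ε to +ε: the ψ'' term gives ψ'(0⁺) − ψ'(0⁻) and the δ term gives −(2mλ/ℏ²)ψ(0).
With ψ ∝ e^{−κ|x|} this yields −2κ = −2mλ/ℏ², so κ = mλ/ℏ² = 19.71.

κ = 19.7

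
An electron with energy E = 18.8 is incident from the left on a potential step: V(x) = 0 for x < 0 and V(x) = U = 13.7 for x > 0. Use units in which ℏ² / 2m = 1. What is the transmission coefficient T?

T = 0.901

The wavenumbers are k₁ = √(2mE)/ℏ = 4.336 on the left and k₂ = √(2m(E − U))/ℏ = 2.258 on the right.
Matching ψ and ψ′ at x = 0 gives r = (k₁ − k₂)/(k₁ + k₂), so R = r² = 0.09926 and T = 1 − R = 0.9007.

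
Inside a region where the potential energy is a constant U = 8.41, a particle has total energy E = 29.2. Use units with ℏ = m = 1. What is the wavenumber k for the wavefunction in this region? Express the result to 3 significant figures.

k = 6.45

With E > U the solution is oscillatory, ψ ∝ e^{±ikx} with k = √(2m(E − U))/ℏ.
k = √(2 × 1 × 20.79) = 6.448.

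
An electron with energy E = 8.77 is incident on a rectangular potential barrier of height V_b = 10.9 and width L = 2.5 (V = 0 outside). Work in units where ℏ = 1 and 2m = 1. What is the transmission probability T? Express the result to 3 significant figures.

T = 0.00170

Since E < V_b the interior solution is evanescent with decay constant κ = √(2m(V_b − E))/ℏ = 1.459.
κL = 3.649, sinh(κL) = 19.20.
Matching ψ, ψ′ at both faces gives T = [1 + V_b² sinh²(κL) / (4E(V_b − E))]⁻¹ = 1/587.0 = 0.00170.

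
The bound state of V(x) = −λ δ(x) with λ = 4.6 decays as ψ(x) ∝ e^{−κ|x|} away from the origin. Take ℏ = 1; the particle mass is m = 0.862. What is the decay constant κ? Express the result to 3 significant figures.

Integrating the TISE across x = 0 gives the cusp condition ψ'(0⁺) − ψ'(0⁻) = −(2mλ/ℏ²)ψ(0).
With ψ ∝ e^{−κ|x|} this yields −2κ = −2mλ/ℏ², so κ = mλ/ℏ² = 3.965.

κ = 3.97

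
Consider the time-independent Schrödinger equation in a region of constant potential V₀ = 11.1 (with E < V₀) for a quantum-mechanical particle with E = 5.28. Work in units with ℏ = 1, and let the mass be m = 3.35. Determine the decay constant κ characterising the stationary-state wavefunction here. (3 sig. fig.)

Since E < V₀ the TISE in this region is ψ'' = κ²ψ with κ = √(2m(V₀ − E))/ℏ.
κ = √(2 × 3.35 × 5.82) = 6.245.

κ = 6.24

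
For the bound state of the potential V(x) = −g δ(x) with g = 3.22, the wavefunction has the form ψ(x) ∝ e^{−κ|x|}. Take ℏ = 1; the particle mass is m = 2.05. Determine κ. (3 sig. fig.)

Integrating the TISE across x = 0 gives the cusp condition ψ'(0⁺) − ψ'(0⁻) = −(2mg/ℏ²)ψ(0).
With ψ ∝ e^{−κ|x|} this yields −2κ = −2mg/ℏ², so κ = mg/ℏ² = 6.601.

κ = 6.60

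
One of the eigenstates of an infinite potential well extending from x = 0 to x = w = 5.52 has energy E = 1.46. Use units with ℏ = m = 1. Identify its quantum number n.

For an infinite well E_n = n²π²ℏ²/(2mw²), so n = (w/πℏ)√(2mE).
n = (5.52/π) × √(2 × 1 × 1.46) = 3.002 → n = 3.

n = 3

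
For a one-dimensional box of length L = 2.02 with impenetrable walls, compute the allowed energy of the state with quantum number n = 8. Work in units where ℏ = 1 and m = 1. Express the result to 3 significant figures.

E = 77.4

The infinite-well eigenfunctions ψ_n = √(2/L) sin(nπx/L) vanish at both walls, giving E_n = n²π²ℏ²/(2mL²).
E_8 = 8² × π² / (2 × 1 × 2.02²) = 77.40.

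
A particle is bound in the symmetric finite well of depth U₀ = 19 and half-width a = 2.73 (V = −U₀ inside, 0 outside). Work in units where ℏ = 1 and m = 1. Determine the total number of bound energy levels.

Define the well-strength parameter z₀ = (a/ℏ)√(2mU₀) = 2.73 × √(2·1·19) = 16.83.
A new bound state (alternating even/odd) appears each time z₀ passes a multiple of π/2, so N = ⌊2z₀/π⌋ + 1 = ⌊10.71⌋ + 1 = 11.

N = 11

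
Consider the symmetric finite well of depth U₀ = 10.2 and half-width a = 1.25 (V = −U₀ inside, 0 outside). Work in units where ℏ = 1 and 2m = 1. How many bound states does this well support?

The dimensionless depth is z₀ = a√(2mU₀)/ℏ = 1.25 × √(10.20) = 3.992.
A new bound state (alternating even/odd) appears each time z₀ passes a multiple of π/2, so N = ⌊2z₀/π⌋ + 1 = ⌊2.542⌋ + 1 = 3.

N = 3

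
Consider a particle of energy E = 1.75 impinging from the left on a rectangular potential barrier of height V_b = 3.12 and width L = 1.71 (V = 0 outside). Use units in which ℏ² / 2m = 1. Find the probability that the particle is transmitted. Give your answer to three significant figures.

E < V_b: inside the barrier ψ ∝ e^{±κx} with κ = √(2m(V_b − E))/ℏ = 1.170.
κL = 2.002, sinh(κL) = 3.633.
The exact tunnelling result is T⁻¹ = 1 + V_b² sinh²(κL) / [4E(V_b − E)] = 14.39, so T = 0.0695.

T = 0.0695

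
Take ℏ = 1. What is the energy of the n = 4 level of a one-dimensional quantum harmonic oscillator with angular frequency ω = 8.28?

E = 37.3

The oscillator eigenvalues are E_n = ℏω(n + ½), so E_4 = 8.28 × 4.5 = 37.26.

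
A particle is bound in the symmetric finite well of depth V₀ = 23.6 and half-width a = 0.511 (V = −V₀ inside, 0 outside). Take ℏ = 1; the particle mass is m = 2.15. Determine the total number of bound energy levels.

N = 4

Define the well-strength parameter z₀ = (a/ℏ)√(2mV₀) = 0.511 × √(2·2.15·23.6) = 5.148.
The even/odd transcendental equations gain one root per π/2 in z₀, giving N = 1 + ⌊2z₀/π⌋ = 1 + ⌊3.277⌋ = 4.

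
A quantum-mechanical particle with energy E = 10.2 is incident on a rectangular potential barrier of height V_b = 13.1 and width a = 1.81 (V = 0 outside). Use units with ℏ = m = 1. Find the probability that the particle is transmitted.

E < V_b: inside the barrier ψ ∝ e^{±κx} with κ = √(2m(V_b − E))/ℏ = 2.408.
κa = 4.359, sinh(κa) = 39.09.
Matching ψ, ψ′ at both faces gives T = [1 + V_b² sinh²(κa) / (4E(V_b − E))]⁻¹ = 1/2217 = 0.000451.

T = 0.000451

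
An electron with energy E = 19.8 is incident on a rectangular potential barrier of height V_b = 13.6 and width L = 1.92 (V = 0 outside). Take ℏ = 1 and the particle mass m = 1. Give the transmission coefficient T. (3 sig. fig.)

T = 0.926

E > V_b: inside the barrier k₂ = √(2m(E − V_b))/ℏ = 3.521, k₂L = 6.761.
Matching at both interfaces gives T⁻¹ = 1 + V_b² sin²(k₂L) / [4E(E − V_b)] = 1.080, hence T = 0.926.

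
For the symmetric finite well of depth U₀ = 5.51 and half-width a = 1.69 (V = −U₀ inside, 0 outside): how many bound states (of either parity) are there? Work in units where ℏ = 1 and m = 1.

Define the well-strength parameter z₀ = (a/ℏ)√(2mU₀) = 1.69 × √(2·1·5.51) = 5.610.
The even/odd transcendental equations gain one root per π/2 in z₀, giving N = 1 + ⌊2z₀/π⌋ = 1 + ⌊3.572⌋ = 4.

N = 4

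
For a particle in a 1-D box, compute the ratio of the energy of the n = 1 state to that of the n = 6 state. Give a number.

0.0277778

E_n = n²π²ℏ²/(2mL²) so the ratio is n₂²/n₁² = 1/36 = 0.0277778.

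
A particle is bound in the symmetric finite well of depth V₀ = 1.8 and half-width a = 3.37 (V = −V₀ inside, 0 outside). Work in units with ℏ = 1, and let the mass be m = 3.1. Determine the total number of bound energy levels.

N = 8

The dimensionless depth is z₀ = a√(2mV₀)/ℏ = 3.37 × √(11.16) = 11.26.
A new bound state (alternating even/odd) appears each time z₀ passes a multiple of π/2, so N = ⌊2z₀/π⌋ + 1 = ⌊7.167⌋ + 1 = 8.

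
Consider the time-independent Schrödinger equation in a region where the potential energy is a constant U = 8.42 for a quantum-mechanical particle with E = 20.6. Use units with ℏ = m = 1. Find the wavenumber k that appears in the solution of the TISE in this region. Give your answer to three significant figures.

With E > U the solution is oscillatory, ψ ∝ e^{±ikx} with k = √(2m(E − U))/ℏ.
k = √(2 × 1 × 12.18) = 4.936.

k = 4.94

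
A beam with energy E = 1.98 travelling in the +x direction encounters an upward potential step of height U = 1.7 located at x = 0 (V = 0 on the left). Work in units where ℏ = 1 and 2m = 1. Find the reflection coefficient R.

On each side the TISE gives plane waves with k = √(2m(E − V))/ℏ: k₁ = √(2·½·1.98) = 1.407, k₂ = √(2·½·0.28) = 0.5292.
Matching ψ and ψ′ at x = 0 gives r = (k₁ − k₂)/(k₁ + k₂), so R = r² = 0.2056 and T = 1 − R = 0.7944.

R = 0.206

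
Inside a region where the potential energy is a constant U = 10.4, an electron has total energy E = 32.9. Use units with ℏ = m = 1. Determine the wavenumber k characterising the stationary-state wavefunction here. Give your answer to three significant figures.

With E > U the solution is oscillatory, ψ ∝ e^{±ikx} with k = √(2m(E − U))/ℏ.
k = √(2 × 1 × 22.5) = 6.708.

k = 6.71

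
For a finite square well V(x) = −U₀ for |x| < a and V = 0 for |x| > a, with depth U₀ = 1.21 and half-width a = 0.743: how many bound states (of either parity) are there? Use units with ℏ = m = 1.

N = 1

Define the well-strength parameter z₀ = (a/ℏ)√(2mU₀) = 0.743 × √(2·1·1.21) = 1.156.
A new bound state (alternating even/odd) appears each time z₀ passes a multiple of π/2, so N = ⌊2z₀/π⌋ + 1 = ⌊0.7358⌋ + 1 = 1.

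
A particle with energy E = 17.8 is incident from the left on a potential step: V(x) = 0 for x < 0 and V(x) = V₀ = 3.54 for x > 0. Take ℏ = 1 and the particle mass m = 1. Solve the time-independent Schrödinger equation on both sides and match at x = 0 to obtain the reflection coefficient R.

On each side the TISE gives plane waves with k = √(2m(E − V))/ℏ: k₁ = √(2·1·17.8) = 5.967, k₂ = √(2·1·14.26) = 5.340.
Continuity of ψ and ψ′ at the step yields the reflection amplitude r = (k₁ − k₂)/(k₁ + k₂) = 0.05538; thus R = |r|² = 0.003067, T = 0.9969.

R = 0.00307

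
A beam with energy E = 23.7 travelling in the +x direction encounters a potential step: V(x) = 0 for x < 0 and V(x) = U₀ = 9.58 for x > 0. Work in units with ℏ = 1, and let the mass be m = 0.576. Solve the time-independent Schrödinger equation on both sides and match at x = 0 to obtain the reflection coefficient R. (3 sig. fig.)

The wavenumbers are k₁ = √(2mE)/ℏ = 5.225 on the left and k₂ = √(2m(E − U₀))/ℏ = 4.033 on the right.
Matching ψ and ψ′ at x = 0 gives r = (k₁ − k₂)/(k₁ + k₂), so R = r² = 0.01658 and T = 1 − R = 0.9834.

R = 0.0166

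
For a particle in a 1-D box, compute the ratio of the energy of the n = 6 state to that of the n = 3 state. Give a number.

E_n = n²π²ℏ²/(2mL²) so the ratio is n₂²/n₁² = 36/9 = 4.

4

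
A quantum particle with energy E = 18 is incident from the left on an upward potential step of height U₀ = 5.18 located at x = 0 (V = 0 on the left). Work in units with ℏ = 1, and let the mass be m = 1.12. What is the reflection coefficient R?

R = 0.00716

The wavenumbers are k₁ = √(2mE)/ℏ = 6.350 on the left and k₂ = √(2m(E − U₀))/ℏ = 5.359 on the right.
Continuity of ψ and ψ′ at the step yields the reflection amplitude r = (k₁ − k₂)/(k₁ + k₂) = 0.08464; thus R = |r|² = 0.007164, T = 0.9928.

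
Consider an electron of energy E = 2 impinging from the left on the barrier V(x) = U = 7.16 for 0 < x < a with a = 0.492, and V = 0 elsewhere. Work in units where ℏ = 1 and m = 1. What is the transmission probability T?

E < U: inside the barrier ψ ∝ e^{±κx} with κ = √(2m(U − E))/ℏ = 3.212.
κa = 1.581, sinh(κa) = 2.326.
The exact tunnelling result is T⁻¹ = 1 + U² sinh²(κa) / [4E(U − E)] = 7.718, so T = 0.130.

T = 0.130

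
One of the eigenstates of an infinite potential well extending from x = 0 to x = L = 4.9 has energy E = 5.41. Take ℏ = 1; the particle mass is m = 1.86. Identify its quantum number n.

For an infinite well E_n = n²π²ℏ²/(2mL²), so n = (L/πℏ)√(2mE).
n = (4.9/π) × √(2 × 1.86 × 5.41) = 6.997 → n = 7.

n = 7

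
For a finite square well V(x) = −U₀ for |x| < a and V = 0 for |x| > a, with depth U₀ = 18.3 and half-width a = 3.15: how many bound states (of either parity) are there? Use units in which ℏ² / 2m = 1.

N = 9

Define the well-strength parameter z₀ = (a/ℏ)√(2mU₀) = 3.15 × √(2·0.5·18.3) = 13.48.
A new bound state (alternating even/odd) appears each time z₀ passes a multiple of π/2, so N = ⌊2z₀/π⌋ + 1 = ⌊8.579⌋ + 1 = 9.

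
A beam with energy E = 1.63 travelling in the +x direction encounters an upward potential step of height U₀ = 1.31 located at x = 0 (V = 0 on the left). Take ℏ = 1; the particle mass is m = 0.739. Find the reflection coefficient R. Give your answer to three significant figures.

R = 0.149

On each side the TISE gives plane waves with k = √(2m(E − V))/ℏ: k₁ = √(2·0.739·1.63) = 1.552, k₂ = √(2·0.739·0.32) = 0.6877.
Continuity of ψ and ψ′ at the step yields the reflection amplitude r = (k₁ − k₂)/(k₁ + k₂) = 0.3859; thus R = |r|² = 0.1489, T = 0.8511.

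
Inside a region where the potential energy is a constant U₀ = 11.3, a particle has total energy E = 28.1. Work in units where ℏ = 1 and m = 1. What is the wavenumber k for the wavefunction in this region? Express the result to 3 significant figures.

With E > U₀ the solution is oscillatory, ψ ∝ e^{±ikx} with k = √(2m(E − U₀))/ℏ.
k = √(2 × 1 × 16.8) = 5.797.

k = 5.80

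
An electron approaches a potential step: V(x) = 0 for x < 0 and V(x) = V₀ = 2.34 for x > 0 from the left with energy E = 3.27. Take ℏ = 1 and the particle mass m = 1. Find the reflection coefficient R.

R = 0.0926

On each side the TISE gives plane waves with k = √(2m(E − V))/ℏ: k₁ = √(2·1·3.27) = 2.557, k₂ = √(2·1·0.93) = 1.364.
Continuity of ψ and ψ′ at the step yields the reflection amplitude r = (k₁ − k₂)/(k₁ + k₂) = 0.3044; thus R = |r|² = 0.09265, T = 0.9074.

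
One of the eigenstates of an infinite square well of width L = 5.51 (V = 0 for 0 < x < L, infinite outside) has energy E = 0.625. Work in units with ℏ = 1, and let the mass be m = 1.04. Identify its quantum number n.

n = 2

For an infinite well E_n = n²π²ℏ²/(2mL²), so n = (L/πℏ)√(2mE).
n = (5.51/π) × √(2 × 1.04 × 0.625) = 2.000 → n = 2.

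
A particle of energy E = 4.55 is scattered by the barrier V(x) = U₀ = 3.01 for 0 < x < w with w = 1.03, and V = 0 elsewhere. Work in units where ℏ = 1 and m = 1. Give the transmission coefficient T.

E > U₀: inside the barrier k₂ = √(2m(E − U₀))/ℏ = 1.755, k₂w = 1.808.
T = [1 + U₀² sin²(k₂w) / (4E(E − U₀))]⁻¹ = 1/1.305 = 0.766.

T = 0.766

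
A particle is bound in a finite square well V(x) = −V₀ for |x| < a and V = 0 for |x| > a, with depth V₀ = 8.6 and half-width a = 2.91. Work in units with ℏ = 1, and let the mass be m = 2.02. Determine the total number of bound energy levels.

The dimensionless depth is z₀ = a√(2mV₀)/ℏ = 2.91 × √(34.74) = 17.15.
A new bound state (alternating even/odd) appears each time z₀ passes a multiple of π/2, so N = ⌊2z₀/π⌋ + 1 = ⌊10.92⌋ + 1 = 11.

N = 11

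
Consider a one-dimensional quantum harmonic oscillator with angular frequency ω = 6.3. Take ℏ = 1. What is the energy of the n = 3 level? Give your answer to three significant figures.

Using E_n = (n + ½)ℏω: E_3 = 3.5 × 6.3 = 22.05.

E = 22.1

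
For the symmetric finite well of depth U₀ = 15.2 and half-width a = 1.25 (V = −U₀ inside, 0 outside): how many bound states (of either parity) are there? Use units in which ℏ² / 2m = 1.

The dimensionless depth is z₀ = a√(2mU₀)/ℏ = 1.25 × √(15.20) = 4.873.
A new bound state (alternating even/odd) appears each time z₀ passes a multiple of π/2, so N = ⌊2z₀/π⌋ + 1 = ⌊3.103⌋ + 1 = 4.

N = 4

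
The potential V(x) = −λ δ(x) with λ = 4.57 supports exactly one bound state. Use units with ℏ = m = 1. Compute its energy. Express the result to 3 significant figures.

The bound state is ψ(x) = √κ e^{−κ|x|}. The derivative jump ψ'(0⁺) − ψ'(0⁻) = −(2mλ/ℏ²)ψ(0) fixes κ = mλ/ℏ² = 4.570.
Then E = −ℏ²κ²/(2m) = −mλ²/(2ℏ²) = -10.44.

E = -10.4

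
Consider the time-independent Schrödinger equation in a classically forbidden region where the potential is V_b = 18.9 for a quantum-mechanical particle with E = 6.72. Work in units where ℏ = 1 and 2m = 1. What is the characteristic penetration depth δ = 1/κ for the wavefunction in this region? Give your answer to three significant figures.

Since E < V_b the TISE in this region is ψ'' = κ²ψ with κ = √(2m(V_b − E))/ℏ.
κ = √(2 × 0.5 × 12.18) = 3.490. The penetration depth is δ = 1/κ = 0.287.

δ = 0.287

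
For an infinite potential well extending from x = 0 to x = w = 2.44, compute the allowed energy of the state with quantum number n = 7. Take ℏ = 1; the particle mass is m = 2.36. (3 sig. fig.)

E = 17.2

Requiring ψ(0) = ψ(w) = 0 quantises k = nπ/w, hence E_n = ℏ²k²/2m = n²π²ℏ²/(2mw²).
E_7 = 7² × π² / (2 × 2.36 × 2.44²) = 17.21.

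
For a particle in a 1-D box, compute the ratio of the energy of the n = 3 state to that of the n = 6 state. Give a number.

Since E_n ∝ n², the ratio is (3/6)² = 0.25.

0.25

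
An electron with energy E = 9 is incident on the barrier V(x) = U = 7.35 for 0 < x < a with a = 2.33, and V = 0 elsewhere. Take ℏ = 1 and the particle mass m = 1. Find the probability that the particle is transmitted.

T = 0.583

Above the barrier the interior wavenumber is k₂ = √(2m(E − U))/ℏ = 1.817, giving phase k₂a = 4.233.
T = [1 + U² sin²(k₂a) / (4E(E − U))]⁻¹ = 1/1.716 = 0.583.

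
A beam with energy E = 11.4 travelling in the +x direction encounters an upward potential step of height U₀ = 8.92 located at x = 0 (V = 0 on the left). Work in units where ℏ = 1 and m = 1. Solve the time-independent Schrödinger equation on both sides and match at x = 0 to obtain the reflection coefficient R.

R = 0.132

The wavenumbers are k₁ = √(2mE)/ℏ = 4.775 on the left and k₂ = √(2m(E − U₀))/ℏ = 2.227 on the right.
Continuity of ψ and ψ′ at the step yields the reflection amplitude r = (k₁ − k₂)/(k₁ + k₂) = 0.3639; thus R = |r|² = 0.1324, T = 0.8676.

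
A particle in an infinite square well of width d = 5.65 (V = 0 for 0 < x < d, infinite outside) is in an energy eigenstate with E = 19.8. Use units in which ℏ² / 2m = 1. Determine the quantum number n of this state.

n = 8

From E_n = n²π²ℏ²/(2md²) invert to n = √(2md²E)/(πℏ).
n = (5.65/π) × √(2 × 0.5 × 19.8) = 8.003 → n = 8.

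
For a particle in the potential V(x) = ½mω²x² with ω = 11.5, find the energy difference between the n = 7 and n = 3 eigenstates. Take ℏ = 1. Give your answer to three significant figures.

E_n = ℏω(n + ½), so ΔE = (7 − 3) ℏω = 4 × 11.5 = 46.00.

ΔE = 46.0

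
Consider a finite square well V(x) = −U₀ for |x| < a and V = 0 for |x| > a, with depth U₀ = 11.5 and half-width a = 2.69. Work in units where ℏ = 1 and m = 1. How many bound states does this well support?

Define the well-strength parameter z₀ = (a/ℏ)√(2mU₀) = 2.69 × √(2·1·11.5) = 12.90.
The even/odd transcendental equations gain one root per π/2 in z₀, giving N = 1 + ⌊2z₀/π⌋ = 1 + ⌊8.213⌋ = 9.

N = 9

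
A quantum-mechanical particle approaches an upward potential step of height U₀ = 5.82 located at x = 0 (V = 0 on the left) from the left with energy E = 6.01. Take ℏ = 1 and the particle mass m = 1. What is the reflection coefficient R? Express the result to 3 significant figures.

On each side the TISE gives plane waves with k = √(2m(E − V))/ℏ: k₁ = √(2·1·6.01) = 3.467, k₂ = √(2·1·0.19) = 0.6164.
Matching ψ and ψ′ at x = 0 gives r = (k₁ − k₂)/(k₁ + k₂), so R = r² = 0.4873 and T = 1 − R = 0.5127.

R = 0.487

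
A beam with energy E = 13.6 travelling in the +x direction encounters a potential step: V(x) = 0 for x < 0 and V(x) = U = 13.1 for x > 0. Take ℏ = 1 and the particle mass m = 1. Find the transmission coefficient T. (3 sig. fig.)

T = 0.540

On each side the TISE gives plane waves with k = √(2m(E − V))/ℏ: k₁ = √(2·1·13.6) = 5.215, k₂ = √(2·1·0.5) = 1.000.
Continuity of ψ and ψ′ at the step yields the reflection amplitude r = (k₁ − k₂)/(k₁ + k₂) = 0.6782; thus R = |r|² = 0.4600, T = 0.5400.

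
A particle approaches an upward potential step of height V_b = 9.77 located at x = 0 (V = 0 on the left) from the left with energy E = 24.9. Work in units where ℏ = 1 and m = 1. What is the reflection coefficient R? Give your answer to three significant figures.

R = 0.0154

On each side the TISE gives plane waves with k = √(2m(E − V))/ℏ: k₁ = √(2·1·24.9) = 7.057, k₂ = √(2·1·15.13) = 5.501.
Matching ψ and ψ′ at x = 0 gives r = (k₁ − k₂)/(k₁ + k₂), so R = r² = 0.01535 and T = 1 − R = 0.9846.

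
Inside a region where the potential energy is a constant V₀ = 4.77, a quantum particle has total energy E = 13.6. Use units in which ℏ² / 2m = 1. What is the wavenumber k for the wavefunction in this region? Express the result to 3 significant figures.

With E > V₀ the solution is oscillatory, ψ ∝ e^{±ikx} with k = √(2m(E − V₀))/ℏ.
k = √(2 × 0.5 × 8.83) = 2.972.

k = 2.97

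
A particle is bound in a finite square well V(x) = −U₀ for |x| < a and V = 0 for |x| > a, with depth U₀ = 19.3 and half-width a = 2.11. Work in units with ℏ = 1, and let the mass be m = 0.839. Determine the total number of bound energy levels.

N = 8

The dimensionless depth is z₀ = a√(2mU₀)/ℏ = 2.11 × √(32.39) = 12.01.
The even/odd transcendental equations gain one root per π/2 in z₀, giving N = 1 + ⌊2z₀/π⌋ = 1 + ⌊7.644⌋ = 8.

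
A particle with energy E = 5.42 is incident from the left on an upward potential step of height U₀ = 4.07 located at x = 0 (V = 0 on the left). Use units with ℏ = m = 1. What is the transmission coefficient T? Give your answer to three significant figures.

T = 0.888

The wavenumbers are k₁ = √(2mE)/ℏ = 3.292 on the left and k₂ = √(2m(E − U₀))/ℏ = 1.643 on the right.
Continuity of ψ and ψ′ at the step yields the reflection amplitude r = (k₁ − k₂)/(k₁ + k₂) = 0.3342; thus R = |r|² = 0.1117, T = 0.8883.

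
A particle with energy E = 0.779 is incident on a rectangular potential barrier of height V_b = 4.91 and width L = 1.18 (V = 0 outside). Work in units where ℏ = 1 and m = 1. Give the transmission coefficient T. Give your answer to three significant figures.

E < V_b: inside the barrier ψ ∝ e^{±κx} with κ = √(2m(V_b − E))/ℏ = 2.874.
κL = 3.392, sinh(κL) = 14.84.
Matching ψ, ψ′ at both faces gives T = [1 + V_b² sinh²(κL) / (4E(V_b − E))]⁻¹ = 1/413.6 = 0.00242.

T = 0.00242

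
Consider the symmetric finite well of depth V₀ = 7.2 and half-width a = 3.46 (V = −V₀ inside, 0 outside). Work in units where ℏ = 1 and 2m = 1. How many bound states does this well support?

N = 6

The dimensionless depth is z₀ = a√(2mV₀)/ℏ = 3.46 × √(7.200) = 9.284.
A new bound state (alternating even/odd) appears each time z₀ passes a multiple of π/2, so N = ⌊2z₀/π⌋ + 1 = ⌊5.910⌋ + 1 = 6.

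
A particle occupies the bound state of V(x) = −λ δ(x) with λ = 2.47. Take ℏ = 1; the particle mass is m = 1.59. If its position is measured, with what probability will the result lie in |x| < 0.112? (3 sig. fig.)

The normalised bound state is ψ = √κ e^{−κ|x|} with κ = mλ/ℏ² = 3.927.
P(|x| < d) = ∫_{−d}^{d} κ e^{−2κ|x|} dx = 1 − e^{−2κd} = 1 − e^{−0.8797} = 0.5851.

P = 0.585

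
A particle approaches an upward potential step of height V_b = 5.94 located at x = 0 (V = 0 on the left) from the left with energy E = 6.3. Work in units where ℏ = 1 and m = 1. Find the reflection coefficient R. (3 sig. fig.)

The wavenumbers are k₁ = √(2mE)/ℏ = 3.550 on the left and k₂ = √(2m(E − V_b))/ℏ = 0.8485 on the right.
Matching ψ and ψ′ at x = 0 gives r = (k₁ − k₂)/(k₁ + k₂), so R = r² = 0.3772 and T = 1 − R = 0.6228.

R = 0.377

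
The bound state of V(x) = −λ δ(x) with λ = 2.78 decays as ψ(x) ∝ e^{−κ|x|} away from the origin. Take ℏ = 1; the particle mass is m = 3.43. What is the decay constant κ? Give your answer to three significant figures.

κ = 9.54

Integrate −(ℏ²/2m)ψ'' − λδ(x)ψ = Eψ from −ε to +ε: the ψ'' term gives ψ'(0⁺) − ψ'(0⁻) and the δ term gives −(2mλ/ℏ²)ψ(0).
With ψ ∝ e^{−κ|x|} this yields −2κ = −2mλ/ℏ², so κ = mλ/ℏ² = 9.535.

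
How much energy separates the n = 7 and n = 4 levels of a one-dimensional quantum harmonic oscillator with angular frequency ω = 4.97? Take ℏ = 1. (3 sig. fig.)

ΔE = 14.9

E_n = ℏω(n + ½), so ΔE = (7 − 4) ℏω = 3 × 4.97 = 14.91.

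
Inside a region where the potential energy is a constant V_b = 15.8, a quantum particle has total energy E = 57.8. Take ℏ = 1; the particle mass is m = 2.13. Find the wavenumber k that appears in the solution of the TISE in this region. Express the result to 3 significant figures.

k = 13.4

With E > V_b the solution is oscillatory, ψ ∝ e^{±ikx} with k = √(2m(E − V_b))/ℏ.
k = √(2 × 2.13 × 42) = 13.38.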